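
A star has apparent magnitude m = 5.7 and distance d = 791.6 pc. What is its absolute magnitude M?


M = m - 5*log10(d) + 5 = 5.7 - 5*log10(791.6) + 5 = -3.7925

-3.7925


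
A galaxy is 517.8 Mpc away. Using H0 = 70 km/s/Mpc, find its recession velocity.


v = H0 * d = 70 * 517.8 = 36246.0

36246.0 km/s


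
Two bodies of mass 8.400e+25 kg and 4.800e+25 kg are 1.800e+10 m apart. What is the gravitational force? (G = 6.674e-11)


F = G*m1*m2/r^2 = 6.674e-11 * 8.400e+25 * 4.800e+25 / (1.800e+10)^2 = 6.674e-11 * 4.032e+51 / 3.240e+20 = 8.305e+20

8.305e+20 N


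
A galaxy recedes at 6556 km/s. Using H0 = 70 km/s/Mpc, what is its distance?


d = v / H0 = 6556 / 70 = 93.6571

93.6571 Mpc


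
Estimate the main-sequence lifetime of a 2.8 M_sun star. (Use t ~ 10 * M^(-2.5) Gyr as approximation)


t = 10 * M^(-2.5) = 10 * 2.8^(-2.5) = 0.7623

0.7623 Gyr


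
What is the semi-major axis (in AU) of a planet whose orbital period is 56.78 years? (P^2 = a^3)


a = P^(2/3) = 56.78^(2/3) = 14.7728

14.7728 AU


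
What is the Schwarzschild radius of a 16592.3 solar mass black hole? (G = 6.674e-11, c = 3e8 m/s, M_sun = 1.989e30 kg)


M = 16592.3 * 1.989e30 kg = 3.30020847e+34 kg. rs = 2GM/c^2 = 2 * 6.674e-11 * 3.30020847e+34 / (3e8)^2 = 4.895e+07

4.895e+07 m


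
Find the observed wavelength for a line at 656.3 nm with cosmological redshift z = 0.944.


lam_obs = lam_emit * (1 + z) = 656.3 * (1 + 0.944) = 1275.8472

1275.8472 nm


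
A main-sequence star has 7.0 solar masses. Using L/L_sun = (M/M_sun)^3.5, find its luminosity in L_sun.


L/L_sun = (M/M_sun)^3.5 = 7.0^3.5 = 907.4927

907.4927 L_sun


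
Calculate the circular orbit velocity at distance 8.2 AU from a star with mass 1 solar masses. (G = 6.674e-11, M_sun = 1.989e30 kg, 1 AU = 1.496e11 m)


v = sqrt(GM/r) = sqrt(6.674e-11 * 1.989e+30 / 1.227e+12) = 10402.5011

10402.5011 m/s


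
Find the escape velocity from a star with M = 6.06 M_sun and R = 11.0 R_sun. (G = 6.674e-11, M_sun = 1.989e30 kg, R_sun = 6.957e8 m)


M = 6.06 * 1.989e30 kg = 1.205334e+31 kg; R = 11.0 * 6.957e8 m = 7.6527e+09 m. v_esc = sqrt(2GM/R) = sqrt(2 * 6.674e-11 * 1.205334e+31 / 7.6527e+09) = 458515.9613

458515.9613 m/s


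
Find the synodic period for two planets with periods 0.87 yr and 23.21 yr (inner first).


1/P_syn = |1/P1 - 1/P2| = |1/0.87 - 1/23.21| => P_syn = 0.9039

0.9039 years


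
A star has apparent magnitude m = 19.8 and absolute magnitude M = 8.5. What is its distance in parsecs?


d = 10^((m - M + 5)/5) = 10^((19.8 - 8.5 + 5)/5) = 1819.7009

1819.7009 pc


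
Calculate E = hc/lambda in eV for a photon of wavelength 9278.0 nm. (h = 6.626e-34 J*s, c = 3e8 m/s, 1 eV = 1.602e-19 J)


E = hc/lambda = 6.626e-34 * 3e8 / 9.278e-06 = 2.142e-20 J = 0.1337 eV

0.1337 eV


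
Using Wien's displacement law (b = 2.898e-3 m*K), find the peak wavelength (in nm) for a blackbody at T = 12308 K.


lam_max = b / T = 2.898e-3 / 12308 = 2.355e-07 m = 235.4566 nm

235.4566 nm


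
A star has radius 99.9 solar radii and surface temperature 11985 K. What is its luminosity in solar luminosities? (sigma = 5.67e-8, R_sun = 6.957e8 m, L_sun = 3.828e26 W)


R = 99.9 * 6.957e8 m = 6.950043e+10 m. L = 4*pi*R^2*sigma*T^4 = 4*pi*(6.950043e+10)^2 * 5.67e-8 * 11985^4 = 7.101008942e+31 W. L/L_sun = 7.101008942e+31 / 3.828e26 = 185501.801

185501.801 L_sun


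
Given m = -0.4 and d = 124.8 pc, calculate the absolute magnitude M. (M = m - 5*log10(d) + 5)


M = m - 5*log10(d) + 5 = -0.4 - 5*log10(124.8) + 5 = -5.8811

-5.8811


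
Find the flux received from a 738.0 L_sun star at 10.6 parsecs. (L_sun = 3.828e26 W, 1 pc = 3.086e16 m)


F = L / (4*pi*d^2) = 2.825e+29 / (4*pi*(3.271e+17)^2) = 2.101e-07

2.101e-07 W/m^2


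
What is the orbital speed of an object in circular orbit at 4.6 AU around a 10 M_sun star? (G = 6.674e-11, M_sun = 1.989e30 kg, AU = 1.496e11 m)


v = sqrt(GM/r) = sqrt(6.674e-11 * 1.989e+31 / 6.882e+11) = 43920.3488

43920.3488 m/s


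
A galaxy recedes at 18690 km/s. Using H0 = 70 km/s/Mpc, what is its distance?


d = v / H0 = 18690 / 70 = 267.0

267.0 Mpc


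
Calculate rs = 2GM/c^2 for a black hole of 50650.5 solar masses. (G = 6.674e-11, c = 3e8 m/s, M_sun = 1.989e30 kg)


M = 50650.5 * 1.989e30 kg = 1.007438445e+35 kg. rs = 2GM/c^2 = 2 * 6.674e-11 * 1.007438445e+35 / (3e8)^2 = 1.494e+08

1.494e+08 m


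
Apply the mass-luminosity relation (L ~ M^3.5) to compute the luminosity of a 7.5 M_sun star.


L/L_sun = (M/M_sun)^3.5 = 7.5^3.5 = 1155.3523

1155.3523 L_sun


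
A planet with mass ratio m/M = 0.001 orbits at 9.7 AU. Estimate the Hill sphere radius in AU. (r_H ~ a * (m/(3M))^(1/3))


r_H = a * (m/3M)^(1/3) = 9.7 * (0.001/3)^(1/3) = 0.6726

0.6726 AU


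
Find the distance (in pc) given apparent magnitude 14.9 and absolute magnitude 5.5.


d = 10^((m - M + 5)/5) = 10^((14.9 - 5.5 + 5)/5) = 758.5776

758.5776 pc


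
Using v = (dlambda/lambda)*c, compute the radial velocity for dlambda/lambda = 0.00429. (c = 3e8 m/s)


v = (dlambda/lambda) * c = 0.00429 * 3e8 = 1.287e+06

1.287e+06 m/s


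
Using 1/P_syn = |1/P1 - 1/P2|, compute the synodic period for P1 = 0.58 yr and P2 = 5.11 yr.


1/P_syn = |1/P1 - 1/P2| = |1/0.58 - 1/5.11| => P_syn = 0.6543

0.6543 years


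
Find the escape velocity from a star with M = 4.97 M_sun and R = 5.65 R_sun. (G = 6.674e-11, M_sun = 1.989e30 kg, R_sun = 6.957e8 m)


M = 4.97 * 1.989e30 kg = 9.88533e+30 kg; R = 5.65 * 6.957e8 m = 3.930705e+09 m. v_esc = sqrt(2GM/R) = sqrt(2 * 6.674e-11 * 9.88533e+30 / 3.930705e+09) = 579386.6169

579386.6169 m/s


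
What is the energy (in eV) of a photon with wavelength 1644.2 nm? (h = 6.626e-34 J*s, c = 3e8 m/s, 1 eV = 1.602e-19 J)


E = hc/lambda = 6.626e-34 * 3e8 / 1.644e-06 = 1.209e-19 J = 0.7547 eV

0.7547 eV


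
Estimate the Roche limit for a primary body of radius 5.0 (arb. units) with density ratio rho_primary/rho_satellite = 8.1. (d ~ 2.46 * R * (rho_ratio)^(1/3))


d_Roche = 2.46 * 5.0 * 8.1^(1/3) = 24.7021

24.7021


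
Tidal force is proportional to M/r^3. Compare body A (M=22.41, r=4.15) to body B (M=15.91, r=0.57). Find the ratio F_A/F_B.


Ratio = (M1/r1^3) / (M2/r2^3) = (22.41/4.15^3) / (15.91/0.57^3) = 0.0036

0.0036


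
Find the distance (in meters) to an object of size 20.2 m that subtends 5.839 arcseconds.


D = size / theta_rad, theta_rad = 5.839 * pi/(180*3600) = 2.831e-05, D = 713572.373

713572.373 m


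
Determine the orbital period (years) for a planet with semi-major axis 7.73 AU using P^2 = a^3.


P = a^(3/2) = 7.73^1.5 = 21.4916

21.4916 years


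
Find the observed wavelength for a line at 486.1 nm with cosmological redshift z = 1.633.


lam_obs = lam_emit * (1 + z) = 486.1 * (1 + 1.633) = 1279.9013

1279.9013 nm


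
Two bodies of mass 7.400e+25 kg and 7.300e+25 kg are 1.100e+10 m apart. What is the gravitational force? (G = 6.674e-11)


F = G*m1*m2/r^2 = 6.674e-11 * 7.400e+25 * 7.300e+25 / (1.100e+10)^2 = 6.674e-11 * 5.402e+51 / 1.210e+20 = 2.980e+21

2.980e+21 N


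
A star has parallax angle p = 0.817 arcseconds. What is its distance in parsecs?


d = 1/p = 1/0.817 = 1.224

1.224 pc


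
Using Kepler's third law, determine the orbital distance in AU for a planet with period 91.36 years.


a = P^(2/3) = 91.36^(2/3) = 20.2848

20.2848 AU


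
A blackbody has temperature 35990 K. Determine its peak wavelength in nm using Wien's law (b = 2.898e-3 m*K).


lam_max = b / T = 2.898e-3 / 35990 = 8.052e-08 m = 80.5224 nm

80.5224 nm


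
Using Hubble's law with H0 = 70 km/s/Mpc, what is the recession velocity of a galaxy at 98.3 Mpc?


v = H0 * d = 70 * 98.3 = 6881.0

6881.0 km/s


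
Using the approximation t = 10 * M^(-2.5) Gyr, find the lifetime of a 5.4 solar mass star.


t = 10 * M^(-2.5) = 10 * 5.4^(-2.5) = 0.1476

0.1476 Gyr


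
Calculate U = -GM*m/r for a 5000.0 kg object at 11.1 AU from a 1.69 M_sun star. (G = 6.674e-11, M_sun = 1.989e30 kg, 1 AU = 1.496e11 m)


M = 1.69 * 1.989e30 kg = 3.36141e+30 kg; r = 11.1 AU * 1.496e11 m/AU = 1.66056e+12 m. U = -GM*m/r = -(6.674e-11 * 3.36141e+30 * 5000.0) / 1.66056e+12 = -6.755e+11

-6.755e+11 J


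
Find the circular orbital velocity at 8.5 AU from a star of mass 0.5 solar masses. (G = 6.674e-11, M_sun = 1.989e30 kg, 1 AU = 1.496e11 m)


v = sqrt(GM/r) = sqrt(6.674e-11 * 9.945e+29 / 1.272e+12) = 7224.7069

7224.7069 m/s


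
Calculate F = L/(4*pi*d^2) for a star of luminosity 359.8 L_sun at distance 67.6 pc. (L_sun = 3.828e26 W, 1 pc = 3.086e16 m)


F = L / (4*pi*d^2) = 1.377e+29 / (4*pi*(2.086e+18)^2) = 2.518e-09

2.518e-09 W/m^2


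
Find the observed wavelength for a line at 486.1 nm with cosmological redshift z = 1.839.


lam_obs = lam_emit * (1 + z) = 486.1 * (1 + 1.839) = 1380.0379

1380.0379 nm


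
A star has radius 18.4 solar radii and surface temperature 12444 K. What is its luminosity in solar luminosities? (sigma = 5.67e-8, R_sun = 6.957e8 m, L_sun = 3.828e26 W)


R = 18.4 * 6.957e8 m = 1.280088e+10 m. L = 4*pi*R^2*sigma*T^4 = 4*pi*(1.280088e+10)^2 * 5.67e-8 * 12444^4 = 2.799707014e+30 W. L/L_sun = 2.799707014e+30 / 3.828e26 = 7313.7592

7313.7592 L_sun


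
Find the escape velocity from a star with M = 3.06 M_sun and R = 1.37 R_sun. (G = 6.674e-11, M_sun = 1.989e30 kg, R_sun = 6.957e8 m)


M = 3.06 * 1.989e30 kg = 6.08634e+30 kg; R = 1.37 * 6.957e8 m = 9.53109e+08 m. v_esc = sqrt(2GM/R) = sqrt(2 * 6.674e-11 * 6.08634e+30 / 9.53109e+08) = 923240.651

923240.651 m/s


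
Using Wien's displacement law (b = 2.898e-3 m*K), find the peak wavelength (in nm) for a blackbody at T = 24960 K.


lam_max = b / T = 2.898e-3 / 24960 = 1.161e-07 m = 116.1058 nm

116.1058 nm


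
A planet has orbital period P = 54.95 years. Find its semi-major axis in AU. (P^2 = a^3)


a = P^(2/3) = 54.95^(2/3) = 14.4537

14.4537 AU


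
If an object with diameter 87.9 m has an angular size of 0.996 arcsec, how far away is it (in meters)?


D = size / theta_rad, theta_rad = 0.996 * pi/(180*3600) = 4.829e-06, D = 1.820e+07

1.820e+07 m


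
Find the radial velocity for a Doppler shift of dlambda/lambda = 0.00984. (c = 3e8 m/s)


v = (dlambda/lambda) * c = 0.00984 * 3e8 = 2.952e+06

2.952e+06 m/s


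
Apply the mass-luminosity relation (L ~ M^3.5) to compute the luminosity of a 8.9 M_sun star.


L/L_sun = (M/M_sun)^3.5 = 8.9^3.5 = 2103.1247

2103.1247 L_sun


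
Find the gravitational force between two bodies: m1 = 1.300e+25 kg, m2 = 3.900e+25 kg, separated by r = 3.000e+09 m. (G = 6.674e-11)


F = G*m1*m2/r^2 = 6.674e-11 * 1.300e+25 * 3.900e+25 / (3.000e+09)^2 = 6.674e-11 * 5.070e+50 / 9.000e+18 = 3.760e+21

3.760e+21 N


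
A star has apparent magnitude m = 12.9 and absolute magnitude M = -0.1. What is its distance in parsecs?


d = 10^((m - M + 5)/5) = 10^((12.9 - -0.1 + 5)/5) = 3981.0717

3981.0717 pc


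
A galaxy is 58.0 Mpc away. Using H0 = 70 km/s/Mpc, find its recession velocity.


v = H0 * d = 70 * 58.0 = 4060.0

4060.0 km/s


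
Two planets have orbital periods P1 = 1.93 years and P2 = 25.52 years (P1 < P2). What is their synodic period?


1/P_syn = |1/P1 - 1/P2| = |1/1.93 - 1/25.52| => P_syn = 2.0879

2.0879 years


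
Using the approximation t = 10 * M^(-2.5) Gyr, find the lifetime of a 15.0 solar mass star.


t = 10 * M^(-2.5) = 10 * 15.0^(-2.5) = 0.0115

0.0115 Gyr


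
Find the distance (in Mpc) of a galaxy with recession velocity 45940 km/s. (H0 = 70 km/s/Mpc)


d = v / H0 = 45940 / 70 = 656.2857

656.2857 Mpc


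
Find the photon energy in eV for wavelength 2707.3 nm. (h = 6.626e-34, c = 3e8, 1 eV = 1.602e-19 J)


E = hc/lambda = 6.626e-34 * 3e8 / 2.707e-06 = 7.342e-20 J = 0.4583 eV

0.4583 eV


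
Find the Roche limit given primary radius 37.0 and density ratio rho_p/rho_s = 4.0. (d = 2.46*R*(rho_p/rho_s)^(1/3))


d_Roche = 2.46 * 37.0 * 4.0^(1/3) = 144.4852

144.4852


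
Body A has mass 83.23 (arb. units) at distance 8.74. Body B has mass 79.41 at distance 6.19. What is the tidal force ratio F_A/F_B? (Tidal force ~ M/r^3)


Ratio = (M1/r1^3) / (M2/r2^3) = (83.23/8.74^3) / (79.41/6.19^3) = 0.3723

0.3723


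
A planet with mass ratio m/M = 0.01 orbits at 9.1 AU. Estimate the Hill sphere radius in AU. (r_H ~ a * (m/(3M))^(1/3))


r_H = a * (m/3M)^(1/3) = 9.1 * (0.01/3)^(1/3) = 1.3594

1.3594 AU


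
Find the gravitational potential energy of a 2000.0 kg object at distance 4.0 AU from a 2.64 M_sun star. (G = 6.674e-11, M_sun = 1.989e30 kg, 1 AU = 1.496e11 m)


M = 2.64 * 1.989e30 kg = 5.25096e+30 kg; r = 4.0 AU * 1.496e11 m/AU = 5.984e+11 m. U = -GM*m/r = -(6.674e-11 * 5.25096e+30 * 2000.0) / 5.984e+11 = -1.171e+12

-1.171e+12 J


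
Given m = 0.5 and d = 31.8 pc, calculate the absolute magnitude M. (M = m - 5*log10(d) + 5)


M = m - 5*log10(d) + 5 = 0.5 - 5*log10(31.8) + 5 = -2.0121

-2.0121


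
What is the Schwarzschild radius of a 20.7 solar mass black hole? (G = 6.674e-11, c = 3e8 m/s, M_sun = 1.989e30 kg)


M = 20.7 * 1.989e30 kg = 4.11723e+31 kg. rs = 2GM/c^2 = 2 * 6.674e-11 * 4.11723e+31 / (3e8)^2 = 61063.0956

61063.0956 m


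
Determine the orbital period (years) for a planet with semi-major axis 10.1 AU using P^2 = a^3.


P = a^(3/2) = 10.1^1.5 = 32.0983

32.0983 years


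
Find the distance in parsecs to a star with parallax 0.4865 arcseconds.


d = 1/p = 1/0.4865 = 2.0555

2.0555 pc


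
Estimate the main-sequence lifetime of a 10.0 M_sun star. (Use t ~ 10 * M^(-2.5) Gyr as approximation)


t = 10 * M^(-2.5) = 10 * 10.0^(-2.5) = 0.0316

0.0316 Gyr


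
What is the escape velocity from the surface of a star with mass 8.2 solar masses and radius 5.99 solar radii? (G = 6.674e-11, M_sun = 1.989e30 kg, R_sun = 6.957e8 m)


M = 8.2 * 1.989e30 kg = 1.63098e+31 kg; R = 5.99 * 6.957e8 m = 4.167243e+09 m. v_esc = sqrt(2GM/R) = sqrt(2 * 6.674e-11 * 1.63098e+31 / 4.167243e+09) = 722783.1241

722783.1241 m/s


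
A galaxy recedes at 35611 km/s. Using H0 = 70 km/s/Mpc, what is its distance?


d = v / H0 = 35611 / 70 = 508.7286

508.7286 Mpc


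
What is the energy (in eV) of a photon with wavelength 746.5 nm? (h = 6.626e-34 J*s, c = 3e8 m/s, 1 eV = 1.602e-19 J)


E = hc/lambda = 6.626e-34 * 3e8 / 7.465e-07 = 2.663e-19 J = 1.6622 eV

1.6622 eV


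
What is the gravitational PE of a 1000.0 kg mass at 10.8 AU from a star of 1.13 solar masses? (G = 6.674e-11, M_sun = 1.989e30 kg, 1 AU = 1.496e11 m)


M = 1.13 * 1.989e30 kg = 2.24757e+30 kg; r = 10.8 AU * 1.496e11 m/AU = 1.61568e+12 m. U = -GM*m/r = -(6.674e-11 * 2.24757e+30 * 1000.0) / 1.61568e+12 = -9.284e+10

-9.284e+10 J


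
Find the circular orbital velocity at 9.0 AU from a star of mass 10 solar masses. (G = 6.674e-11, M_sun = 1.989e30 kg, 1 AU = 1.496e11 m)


v = sqrt(GM/r) = sqrt(6.674e-11 * 1.989e+31 / 1.346e+12) = 31399.5512

31399.5512 m/s


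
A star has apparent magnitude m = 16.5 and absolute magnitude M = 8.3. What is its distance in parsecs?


d = 10^((m - M + 5)/5) = 10^((16.5 - 8.3 + 5)/5) = 436.5158

436.5158 pc


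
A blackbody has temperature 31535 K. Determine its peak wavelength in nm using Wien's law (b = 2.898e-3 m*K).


lam_max = b / T = 2.898e-3 / 31535 = 9.190e-08 m = 91.8979 nm

91.8979 nm


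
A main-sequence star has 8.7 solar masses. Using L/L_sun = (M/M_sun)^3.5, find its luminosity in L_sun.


L/L_sun = (M/M_sun)^3.5 = 8.7^3.5 = 1942.3048

1942.3048 L_sun


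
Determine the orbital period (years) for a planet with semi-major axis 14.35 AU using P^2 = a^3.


P = a^(3/2) = 14.35^1.5 = 54.3598

54.3598 years


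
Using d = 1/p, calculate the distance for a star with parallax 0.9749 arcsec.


d = 1/p = 1/0.9749 = 1.0257

1.0257 pc


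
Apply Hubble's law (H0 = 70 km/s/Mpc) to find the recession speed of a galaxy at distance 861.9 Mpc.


v = H0 * d = 70 * 861.9 = 60333.0

60333.0 km/s


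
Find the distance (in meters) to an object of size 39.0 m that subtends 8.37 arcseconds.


D = size / theta_rad, theta_rad = 8.37 * pi/(180*3600) = 4.058e-05, D = 961090.4951

961090.4951 m


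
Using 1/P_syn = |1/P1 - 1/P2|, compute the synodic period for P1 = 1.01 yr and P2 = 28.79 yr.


1/P_syn = |1/P1 - 1/P2| = |1/1.01 - 1/28.79| => P_syn = 1.0467

1.0467 years


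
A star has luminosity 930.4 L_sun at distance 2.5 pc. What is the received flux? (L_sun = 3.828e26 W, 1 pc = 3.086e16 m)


F = L / (4*pi*d^2) = 3.562e+29 / (4*pi*(7.715e+16)^2) = 4.762e-06

4.762e-06 W/m^2


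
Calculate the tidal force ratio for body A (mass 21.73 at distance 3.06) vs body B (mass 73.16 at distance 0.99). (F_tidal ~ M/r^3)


Ratio = (M1/r1^3) / (M2/r2^3) = (21.73/3.06^3) / (73.16/0.99^3) = 0.0101

0.0101


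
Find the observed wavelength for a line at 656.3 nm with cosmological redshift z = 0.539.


lam_obs = lam_emit * (1 + z) = 656.3 * (1 + 0.539) = 1010.0457

1010.0457 nm


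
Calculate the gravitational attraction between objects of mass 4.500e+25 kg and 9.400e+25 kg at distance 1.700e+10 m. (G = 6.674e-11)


F = G*m1*m2/r^2 = 6.674e-11 * 4.500e+25 * 9.400e+25 / (1.700e+10)^2 = 6.674e-11 * 4.230e+51 / 2.890e+20 = 9.769e+20

9.769e+20 N


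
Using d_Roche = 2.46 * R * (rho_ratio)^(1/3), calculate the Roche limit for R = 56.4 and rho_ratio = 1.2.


d_Roche = 2.46 * 56.4 * 1.2^(1/3) = 147.4375

147.4375


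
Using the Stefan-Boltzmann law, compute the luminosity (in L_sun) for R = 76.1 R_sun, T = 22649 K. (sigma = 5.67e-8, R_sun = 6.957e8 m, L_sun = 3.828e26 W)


R = 76.1 * 6.957e8 m = 5.294277e+10 m. L = 4*pi*R^2*sigma*T^4 = 4*pi*(5.294277e+10)^2 * 5.67e-8 * 22649^4 = 5.255358779e+32 W. L/L_sun = 5.255358779e+32 / 3.828e26 = 1.373e+06

1.373e+06 L_sun


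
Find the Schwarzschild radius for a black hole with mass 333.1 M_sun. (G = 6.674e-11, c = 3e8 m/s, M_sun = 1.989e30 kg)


M = 333.1 * 1.989e30 kg = 6.625359e+32 kg. rs = 2GM/c^2 = 2 * 6.674e-11 * 6.625359e+32 / (3e8)^2 = 982614.3548

982614.3548 m


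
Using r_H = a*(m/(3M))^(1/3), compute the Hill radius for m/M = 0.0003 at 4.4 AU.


r_H = a * (m/3M)^(1/3) = 4.4 * (0.0003/3)^(1/3) = 0.2042

0.2042 AU


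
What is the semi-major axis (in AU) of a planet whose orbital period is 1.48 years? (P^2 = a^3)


a = P^(2/3) = 1.48^(2/3) = 1.2987

1.2987 AU


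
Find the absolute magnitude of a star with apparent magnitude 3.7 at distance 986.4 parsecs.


M = m - 5*log10(d) + 5 = 3.7 - 5*log10(986.4) + 5 = -6.2703

-6.2703


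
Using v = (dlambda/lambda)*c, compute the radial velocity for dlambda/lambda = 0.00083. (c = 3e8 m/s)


v = (dlambda/lambda) * c = 0.00083 * 3e8 = 249000.0

249000.0 m/s


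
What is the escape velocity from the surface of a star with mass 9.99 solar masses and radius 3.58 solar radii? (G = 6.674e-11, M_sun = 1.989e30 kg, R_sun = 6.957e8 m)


M = 9.99 * 1.989e30 kg = 1.987011e+31 kg; R = 3.58 * 6.957e8 m = 2.490606e+09 m. v_esc = sqrt(2GM/R) = sqrt(2 * 6.674e-11 * 1.987011e+31 / 2.490606e+09) = 1.032e+06

1.032e+06 m/s


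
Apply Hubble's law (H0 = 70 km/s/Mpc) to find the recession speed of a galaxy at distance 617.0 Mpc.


v = H0 * d = 70 * 617.0 = 43190.0

43190.0 km/s


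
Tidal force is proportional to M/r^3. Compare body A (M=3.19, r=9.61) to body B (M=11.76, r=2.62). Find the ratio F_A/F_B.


Ratio = (M1/r1^3) / (M2/r2^3) = (3.19/9.61^3) / (11.76/2.62^3) = 0.0055

0.0055


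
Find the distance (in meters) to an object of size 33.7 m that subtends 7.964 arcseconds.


D = size / theta_rad, theta_rad = 7.964 * pi/(180*3600) = 3.861e-05, D = 872818.1781

872818.1781 m


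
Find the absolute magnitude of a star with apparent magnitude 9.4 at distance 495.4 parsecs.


M = m - 5*log10(d) + 5 = 9.4 - 5*log10(495.4) + 5 = 0.9252

0.9252


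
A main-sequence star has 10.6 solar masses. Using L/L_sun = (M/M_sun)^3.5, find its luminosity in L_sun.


L/L_sun = (M/M_sun)^3.5 = 10.6^3.5 = 3877.6672

3877.6672 L_sun


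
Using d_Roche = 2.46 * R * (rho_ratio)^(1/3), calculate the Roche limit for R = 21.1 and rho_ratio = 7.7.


d_Roche = 2.46 * 21.1 * 7.7^(1/3) = 102.4978

102.4978


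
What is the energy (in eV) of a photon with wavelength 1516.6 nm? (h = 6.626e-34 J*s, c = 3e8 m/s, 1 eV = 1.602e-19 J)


E = hc/lambda = 6.626e-34 * 3e8 / 1.517e-06 = 1.311e-19 J = 0.8182 eV

0.8182 eV


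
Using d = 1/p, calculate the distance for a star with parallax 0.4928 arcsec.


d = 1/p = 1/0.4928 = 2.0292

2.0292 pc


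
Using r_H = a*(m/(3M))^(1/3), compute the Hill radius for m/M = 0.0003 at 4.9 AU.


r_H = a * (m/3M)^(1/3) = 4.9 * (0.0003/3)^(1/3) = 0.2274

0.2274 AU


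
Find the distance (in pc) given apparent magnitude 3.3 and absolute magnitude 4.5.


d = 10^((m - M + 5)/5) = 10^((3.3 - 4.5 + 5)/5) = 5.7544

5.7544 pc


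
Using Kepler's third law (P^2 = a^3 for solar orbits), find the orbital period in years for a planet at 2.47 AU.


P = a^(3/2) = 2.47^1.5 = 3.8819

3.8819 years


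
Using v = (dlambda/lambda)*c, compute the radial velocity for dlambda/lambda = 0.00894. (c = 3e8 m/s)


v = (dlambda/lambda) * c = 0.00894 * 3e8 = 2.682e+06

2.682e+06 m/s


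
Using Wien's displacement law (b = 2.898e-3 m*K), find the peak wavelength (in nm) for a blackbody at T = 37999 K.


lam_max = b / T = 2.898e-3 / 37999 = 7.627e-08 m = 76.2652 nm

76.2652 nm


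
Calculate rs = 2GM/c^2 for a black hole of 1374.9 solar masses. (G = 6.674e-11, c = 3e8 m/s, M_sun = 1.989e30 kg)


M = 1374.9 * 1.989e30 kg = 2.7346761e+33 kg. rs = 2GM/c^2 = 2 * 6.674e-11 * 2.7346761e+33 / (3e8)^2 = 4.056e+06

4.056e+06 m


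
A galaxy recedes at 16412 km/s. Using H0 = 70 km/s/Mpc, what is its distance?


d = v / H0 = 16412 / 70 = 234.4571

234.4571 Mpc


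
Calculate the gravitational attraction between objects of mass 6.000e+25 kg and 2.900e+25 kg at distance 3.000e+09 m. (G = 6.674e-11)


F = G*m1*m2/r^2 = 6.674e-11 * 6.000e+25 * 2.900e+25 / (3.000e+09)^2 = 6.674e-11 * 1.740e+51 / 9.000e+18 = 1.290e+22

1.290e+22 N


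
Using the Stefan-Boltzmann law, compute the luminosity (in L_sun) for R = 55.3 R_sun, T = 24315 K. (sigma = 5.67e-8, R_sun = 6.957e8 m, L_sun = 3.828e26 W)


R = 55.3 * 6.957e8 m = 3.847221e+10 m. L = 4*pi*R^2*sigma*T^4 = 4*pi*(3.847221e+10)^2 * 5.67e-8 * 24315^4 = 3.686245776e+32 W. L/L_sun = 3.686245776e+32 / 3.828e26 = 962969.1159

962969.1159 L_sun


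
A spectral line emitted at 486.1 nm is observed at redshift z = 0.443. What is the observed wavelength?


lam_obs = lam_emit * (1 + z) = 486.1 * (1 + 0.443) = 701.4423

701.4423 nm


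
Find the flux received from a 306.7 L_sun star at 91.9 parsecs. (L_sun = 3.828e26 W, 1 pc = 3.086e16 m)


F = L / (4*pi*d^2) = 1.174e+29 / (4*pi*(2.836e+18)^2) = 1.162e-09

1.162e-09 W/m^2


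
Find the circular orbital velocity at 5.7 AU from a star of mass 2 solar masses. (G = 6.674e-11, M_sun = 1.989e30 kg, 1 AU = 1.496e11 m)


v = sqrt(GM/r) = sqrt(6.674e-11 * 3.978e+30 / 8.527e+11) = 17645.0245

17645.0245 m/s


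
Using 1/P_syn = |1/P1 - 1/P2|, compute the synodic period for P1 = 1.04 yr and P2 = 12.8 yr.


1/P_syn = |1/P1 - 1/P2| = |1/1.04 - 1/12.8| => P_syn = 1.132

1.132 years


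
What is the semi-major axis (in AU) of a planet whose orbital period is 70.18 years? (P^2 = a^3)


a = P^(2/3) = 70.18^(2/3) = 17.0141

17.0141 AU


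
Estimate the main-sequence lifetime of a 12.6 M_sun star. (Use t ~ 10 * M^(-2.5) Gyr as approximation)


t = 10 * M^(-2.5) = 10 * 12.6^(-2.5) = 0.0177

0.0177 Gyr


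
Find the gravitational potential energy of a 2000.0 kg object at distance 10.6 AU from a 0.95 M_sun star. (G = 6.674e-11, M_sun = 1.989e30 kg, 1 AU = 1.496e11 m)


M = 0.95 * 1.989e30 kg = 1.88955e+30 kg; r = 10.6 AU * 1.496e11 m/AU = 1.58576e+12 m. U = -GM*m/r = -(6.674e-11 * 1.88955e+30 * 2000.0) / 1.58576e+12 = -1.591e+11

-1.591e+11 J


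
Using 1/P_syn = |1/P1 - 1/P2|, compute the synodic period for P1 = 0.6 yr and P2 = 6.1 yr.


1/P_syn = |1/P1 - 1/P2| = |1/0.6 - 1/6.1| => P_syn = 0.6655

0.6655 years


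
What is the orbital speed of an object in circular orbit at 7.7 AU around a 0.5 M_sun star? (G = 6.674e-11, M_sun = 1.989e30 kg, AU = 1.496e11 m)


v = sqrt(GM/r) = sqrt(6.674e-11 * 9.945e+29 / 1.152e+12) = 7590.7438

7590.7438 m/s


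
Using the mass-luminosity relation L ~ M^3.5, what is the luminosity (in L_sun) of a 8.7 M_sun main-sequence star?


L/L_sun = (M/M_sun)^3.5 = 8.7^3.5 = 1942.3048

1942.3048 L_sun


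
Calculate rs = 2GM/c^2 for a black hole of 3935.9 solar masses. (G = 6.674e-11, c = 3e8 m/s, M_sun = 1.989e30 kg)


M = 3935.9 * 1.989e30 kg = 7.8285051e+33 kg. rs = 2GM/c^2 = 2 * 6.674e-11 * 7.8285051e+33 / (3e8)^2 = 1.161e+07

1.161e+07 m


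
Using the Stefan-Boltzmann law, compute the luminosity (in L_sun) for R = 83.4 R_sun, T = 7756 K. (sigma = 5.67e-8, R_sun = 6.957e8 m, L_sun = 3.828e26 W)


R = 83.4 * 6.957e8 m = 5.802138e+10 m. L = 4*pi*R^2*sigma*T^4 = 4*pi*(5.802138e+10)^2 * 5.67e-8 * 7756^4 = 8.68001014e+30 W. L/L_sun = 8.68001014e+30 / 3.828e26 = 22675.0526

22675.0526 L_sun


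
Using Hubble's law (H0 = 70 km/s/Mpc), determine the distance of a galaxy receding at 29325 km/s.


d = v / H0 = 29325 / 70 = 418.9286

418.9286 Mpc


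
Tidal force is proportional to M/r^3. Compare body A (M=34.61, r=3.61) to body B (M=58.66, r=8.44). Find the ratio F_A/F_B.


Ratio = (M1/r1^3) / (M2/r2^3) = (34.61/3.61^3) / (58.66/8.44^3) = 7.5399

7.5399


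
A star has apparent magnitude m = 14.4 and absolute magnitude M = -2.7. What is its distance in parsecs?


d = 10^((m - M + 5)/5) = 10^((14.4 - -2.7 + 5)/5) = 26302.6799

26302.6799 pc


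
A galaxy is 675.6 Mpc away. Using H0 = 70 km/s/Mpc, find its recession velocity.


v = H0 * d = 70 * 675.6 = 47292.0

47292.0 km/s


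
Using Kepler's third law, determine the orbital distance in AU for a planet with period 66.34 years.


a = P^(2/3) = 66.34^(2/3) = 16.3877

16.3877 AU


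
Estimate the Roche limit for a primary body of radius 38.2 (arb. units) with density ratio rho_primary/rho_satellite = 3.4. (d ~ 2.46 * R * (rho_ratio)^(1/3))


d_Roche = 2.46 * 38.2 * 3.4^(1/3) = 141.3052

141.3052


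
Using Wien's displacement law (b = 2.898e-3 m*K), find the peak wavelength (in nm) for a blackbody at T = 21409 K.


lam_max = b / T = 2.898e-3 / 21409 = 1.354e-07 m = 135.3636 nm

135.3636 nm


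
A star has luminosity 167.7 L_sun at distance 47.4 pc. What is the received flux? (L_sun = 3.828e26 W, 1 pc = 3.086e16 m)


F = L / (4*pi*d^2) = 6.420e+28 / (4*pi*(1.463e+18)^2) = 2.388e-09

2.388e-09 W/m^2


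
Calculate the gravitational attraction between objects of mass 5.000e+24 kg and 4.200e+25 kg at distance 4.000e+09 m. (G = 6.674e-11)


F = G*m1*m2/r^2 = 6.674e-11 * 5.000e+24 * 4.200e+25 / (4.000e+09)^2 = 6.674e-11 * 2.100e+50 / 1.600e+19 = 8.760e+20

8.760e+20 N


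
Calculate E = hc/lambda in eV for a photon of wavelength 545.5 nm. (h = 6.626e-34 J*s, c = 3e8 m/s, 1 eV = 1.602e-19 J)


E = hc/lambda = 6.626e-34 * 3e8 / 5.455e-07 = 3.644e-19 J = 2.2747 eV

2.2747 eV


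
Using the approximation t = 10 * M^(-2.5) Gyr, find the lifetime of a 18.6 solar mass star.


t = 10 * M^(-2.5) = 10 * 18.6^(-2.5) = 0.0067

0.0067 Gyr


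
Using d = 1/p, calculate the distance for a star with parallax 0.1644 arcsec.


d = 1/p = 1/0.1644 = 6.0827

6.0827 pc


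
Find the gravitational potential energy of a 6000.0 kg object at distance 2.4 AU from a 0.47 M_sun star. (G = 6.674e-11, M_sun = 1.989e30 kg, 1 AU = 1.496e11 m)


M = 0.47 * 1.989e30 kg = 9.3483e+29 kg; r = 2.4 AU * 1.496e11 m/AU = 3.5904e+11 m. U = -GM*m/r = -(6.674e-11 * 9.3483e+29 * 6000.0) / 3.5904e+11 = -1.043e+12

-1.043e+12 J


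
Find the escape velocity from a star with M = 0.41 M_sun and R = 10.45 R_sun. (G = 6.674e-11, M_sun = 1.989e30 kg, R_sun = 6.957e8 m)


M = 0.41 * 1.989e30 kg = 8.1549e+29 kg; R = 10.45 * 6.957e8 m = 7.270065e+09 m. v_esc = sqrt(2GM/R) = sqrt(2 * 6.674e-11 * 8.1549e+29 / 7.270065e+09) = 122362.4804

122362.4804 m/s


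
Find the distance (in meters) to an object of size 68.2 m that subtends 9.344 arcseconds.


D = size / theta_rad, theta_rad = 9.344 * pi/(180*3600) = 4.530e-05, D = 1.505e+06

1.505e+06 m


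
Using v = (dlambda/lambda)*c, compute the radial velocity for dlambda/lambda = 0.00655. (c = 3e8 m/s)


v = (dlambda/lambda) * c = 0.00655 * 3e8 = 1.965e+06

1.965e+06 m/s


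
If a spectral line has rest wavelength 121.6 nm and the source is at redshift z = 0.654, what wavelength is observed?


lam_obs = lam_emit * (1 + z) = 121.6 * (1 + 0.654) = 201.1264

201.1264 nm


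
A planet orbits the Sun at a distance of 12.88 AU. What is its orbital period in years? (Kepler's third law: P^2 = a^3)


P = a^(3/2) = 12.88^1.5 = 46.2247

46.2247 years


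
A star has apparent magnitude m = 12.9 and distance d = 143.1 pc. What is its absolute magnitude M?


M = m - 5*log10(d) + 5 = 12.9 - 5*log10(143.1) + 5 = 7.1218

7.1218


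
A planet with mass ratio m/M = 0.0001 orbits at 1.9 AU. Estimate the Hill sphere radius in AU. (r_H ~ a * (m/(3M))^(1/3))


r_H = a * (m/3M)^(1/3) = 1.9 * (0.0001/3)^(1/3) = 0.0611

0.0611 AU


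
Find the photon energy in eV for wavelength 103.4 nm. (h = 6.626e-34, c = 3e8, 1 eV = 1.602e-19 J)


E = hc/lambda = 6.626e-34 * 3e8 / 1.034e-07 = 1.922e-18 J = 12.0002 eV

12.0002 eV


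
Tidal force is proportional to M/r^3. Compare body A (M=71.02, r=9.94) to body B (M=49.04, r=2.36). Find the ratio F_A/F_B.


Ratio = (M1/r1^3) / (M2/r2^3) = (71.02/9.94^3) / (49.04/2.36^3) = 0.0194

0.0194


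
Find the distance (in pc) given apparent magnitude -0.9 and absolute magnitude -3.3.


d = 10^((m - M + 5)/5) = 10^((-0.9 - -3.3 + 5)/5) = 30.1995

30.1995 pc


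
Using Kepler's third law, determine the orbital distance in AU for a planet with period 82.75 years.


a = P^(2/3) = 82.75^(2/3) = 18.9894

18.9894 AU


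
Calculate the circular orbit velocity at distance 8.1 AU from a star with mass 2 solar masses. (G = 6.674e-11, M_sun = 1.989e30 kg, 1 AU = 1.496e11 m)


v = sqrt(GM/r) = sqrt(6.674e-11 * 3.978e+30 / 1.212e+12) = 14801.8904

14801.8904 m/s


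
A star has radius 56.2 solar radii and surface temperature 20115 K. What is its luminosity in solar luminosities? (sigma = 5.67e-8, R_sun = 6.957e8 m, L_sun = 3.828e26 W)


R = 56.2 * 6.957e8 m = 3.909834e+10 m. L = 4*pi*R^2*sigma*T^4 = 4*pi*(3.909834e+10)^2 * 5.67e-8 * 20115^4 = 1.783157516e+32 W. L/L_sun = 1.783157516e+32 / 3.828e26 = 465819.6227

465819.6227 L_sun


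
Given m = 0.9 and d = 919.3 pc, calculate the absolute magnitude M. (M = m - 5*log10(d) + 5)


M = m - 5*log10(d) + 5 = 0.9 - 5*log10(919.3) + 5 = -8.9173

-8.9173


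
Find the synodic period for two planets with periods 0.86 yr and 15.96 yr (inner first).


1/P_syn = |1/P1 - 1/P2| = |1/0.86 - 1/15.96| => P_syn = 0.909

0.909 years


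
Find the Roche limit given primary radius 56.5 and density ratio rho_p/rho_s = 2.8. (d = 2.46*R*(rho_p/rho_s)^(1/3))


d_Roche = 2.46 * 56.5 * 2.8^(1/3) = 195.9008

195.9008


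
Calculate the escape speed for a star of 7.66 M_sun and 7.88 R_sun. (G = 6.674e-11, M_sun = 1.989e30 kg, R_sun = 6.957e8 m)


M = 7.66 * 1.989e30 kg = 1.523574e+31 kg; R = 7.88 * 6.957e8 m = 5.482116e+09 m. v_esc = sqrt(2GM/R) = sqrt(2 * 6.674e-11 * 1.523574e+31 / 5.482116e+09) = 609067.9753

609067.9753 m/s


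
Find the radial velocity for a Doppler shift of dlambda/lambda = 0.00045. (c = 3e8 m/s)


v = (dlambda/lambda) * c = 0.00045 * 3e8 = 135000.0

135000.0 m/s


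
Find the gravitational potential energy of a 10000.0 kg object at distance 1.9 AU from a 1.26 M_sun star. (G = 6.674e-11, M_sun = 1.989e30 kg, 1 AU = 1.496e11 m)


M = 1.26 * 1.989e30 kg = 2.50614e+30 kg; r = 1.9 AU * 1.496e11 m/AU = 2.8424e+11 m. U = -GM*m/r = -(6.674e-11 * 2.50614e+30 * 10000.0) / 2.8424e+11 = -5.884e+12

-5.884e+12 J


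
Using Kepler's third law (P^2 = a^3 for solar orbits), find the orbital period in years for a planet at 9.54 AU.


P = a^(3/2) = 9.54^1.5 = 29.4661

29.4661 years


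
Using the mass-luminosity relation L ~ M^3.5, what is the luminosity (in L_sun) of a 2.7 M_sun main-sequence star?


L/L_sun = (M/M_sun)^3.5 = 2.7^3.5 = 32.3425

32.3425 L_sun


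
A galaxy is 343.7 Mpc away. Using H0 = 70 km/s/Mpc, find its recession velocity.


v = H0 * d = 70 * 343.7 = 24059.0

24059.0 km/s


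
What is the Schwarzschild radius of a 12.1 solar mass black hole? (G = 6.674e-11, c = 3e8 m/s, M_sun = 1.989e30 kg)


M = 12.1 * 1.989e30 kg = 2.40669e+31 kg. rs = 2GM/c^2 = 2 * 6.674e-11 * 2.40669e+31 / (3e8)^2 = 35693.8868

35693.8868 m


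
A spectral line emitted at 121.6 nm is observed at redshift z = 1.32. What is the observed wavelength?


lam_obs = lam_emit * (1 + z) = 121.6 * (1 + 1.32) = 282.112

282.112 nm


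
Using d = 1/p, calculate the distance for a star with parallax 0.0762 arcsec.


d = 1/p = 1/0.0762 = 13.1234

13.1234 pc


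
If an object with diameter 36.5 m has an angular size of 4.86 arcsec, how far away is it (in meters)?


D = size / theta_rad, theta_rad = 4.86 * pi/(180*3600) = 2.356e-05, D = 1.549e+06

1.549e+06 m


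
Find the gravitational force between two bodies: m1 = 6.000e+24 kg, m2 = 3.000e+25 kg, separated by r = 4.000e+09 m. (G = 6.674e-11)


F = G*m1*m2/r^2 = 6.674e-11 * 6.000e+24 * 3.000e+25 / (4.000e+09)^2 = 6.674e-11 * 1.800e+50 / 1.600e+19 = 7.508e+20

7.508e+20 N


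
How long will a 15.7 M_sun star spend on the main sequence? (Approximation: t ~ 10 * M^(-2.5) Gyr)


t = 10 * M^(-2.5) = 10 * 15.7^(-2.5) = 0.0102

0.0102 Gyr


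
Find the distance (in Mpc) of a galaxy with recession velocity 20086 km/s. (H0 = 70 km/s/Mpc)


d = v / H0 = 20086 / 70 = 286.9429

286.9429 Mpc


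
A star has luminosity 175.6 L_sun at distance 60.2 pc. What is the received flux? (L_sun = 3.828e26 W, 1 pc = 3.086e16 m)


F = L / (4*pi*d^2) = 6.722e+28 / (4*pi*(1.858e+18)^2) = 1.550e-09

1.550e-09 W/m^2


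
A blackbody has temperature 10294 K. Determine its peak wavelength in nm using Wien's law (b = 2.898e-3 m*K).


lam_max = b / T = 2.898e-3 / 10294 = 2.815e-07 m = 281.5232 nm

281.5232 nm


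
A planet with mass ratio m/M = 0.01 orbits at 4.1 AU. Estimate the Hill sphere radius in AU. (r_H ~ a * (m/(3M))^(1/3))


r_H = a * (m/3M)^(1/3) = 4.1 * (0.01/3)^(1/3) = 0.6125

0.6125 AU


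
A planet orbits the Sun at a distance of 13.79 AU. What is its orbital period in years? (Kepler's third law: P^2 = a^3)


P = a^(3/2) = 13.79^1.5 = 51.209

51.209 years


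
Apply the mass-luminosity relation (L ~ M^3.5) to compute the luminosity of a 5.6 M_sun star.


L/L_sun = (M/M_sun)^3.5 = 5.6^3.5 = 415.5833

415.5833 L_sun


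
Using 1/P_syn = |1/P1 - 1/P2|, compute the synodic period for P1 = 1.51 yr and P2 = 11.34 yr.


1/P_syn = |1/P1 - 1/P2| = |1/1.51 - 1/11.34| => P_syn = 1.742

1.742 years


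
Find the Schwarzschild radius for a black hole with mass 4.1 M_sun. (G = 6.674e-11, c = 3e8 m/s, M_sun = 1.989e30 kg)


M = 4.1 * 1.989e30 kg = 8.1549e+30 kg. rs = 2GM/c^2 = 2 * 6.674e-11 * 8.1549e+30 / (3e8)^2 = 12094.6228

12094.6228 m


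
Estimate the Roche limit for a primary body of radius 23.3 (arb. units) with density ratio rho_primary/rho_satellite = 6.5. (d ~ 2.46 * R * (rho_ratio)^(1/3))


d_Roche = 2.46 * 23.3 * 6.5^(1/3) = 106.97

106.97


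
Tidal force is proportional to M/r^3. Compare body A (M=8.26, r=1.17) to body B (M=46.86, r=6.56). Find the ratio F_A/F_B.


Ratio = (M1/r1^3) / (M2/r2^3) = (8.26/1.17^3) / (46.86/6.56^3) = 31.0693

31.0693


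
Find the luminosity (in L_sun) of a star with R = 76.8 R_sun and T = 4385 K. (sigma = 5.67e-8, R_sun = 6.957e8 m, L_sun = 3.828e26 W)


R = 76.8 * 6.957e8 m = 5.342976e+10 m. L = 4*pi*R^2*sigma*T^4 = 4*pi*(5.342976e+10)^2 * 5.67e-8 * 4385^4 = 7.52034493e+29 W. L/L_sun = 7.52034493e+29 / 3.828e26 = 1964.5624

1964.5624 L_sun


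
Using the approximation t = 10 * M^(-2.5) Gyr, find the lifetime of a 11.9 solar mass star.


t = 10 * M^(-2.5) = 10 * 11.9^(-2.5) = 0.0205

0.0205 Gyr


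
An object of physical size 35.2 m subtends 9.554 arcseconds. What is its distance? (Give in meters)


D = size / theta_rad, theta_rad = 9.554 * pi/(180*3600) = 4.632e-05, D = 759945.696

759945.696 m


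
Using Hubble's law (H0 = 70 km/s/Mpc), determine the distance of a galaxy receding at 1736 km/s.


d = v / H0 = 1736 / 70 = 24.8

24.8 Mpc


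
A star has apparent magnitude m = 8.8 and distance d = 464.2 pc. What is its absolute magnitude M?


M = m - 5*log10(d) + 5 = 8.8 - 5*log10(464.2) + 5 = 0.4665

0.4665


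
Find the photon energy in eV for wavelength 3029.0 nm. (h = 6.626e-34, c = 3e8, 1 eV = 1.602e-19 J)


E = hc/lambda = 6.626e-34 * 3e8 / 3.029e-06 = 6.563e-20 J = 0.4096 eV

0.4096 eV


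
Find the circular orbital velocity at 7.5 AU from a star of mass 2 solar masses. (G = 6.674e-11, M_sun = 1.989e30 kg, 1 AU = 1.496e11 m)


v = sqrt(GM/r) = sqrt(6.674e-11 * 3.978e+30 / 1.122e+12) = 15382.5757

15382.5757 m/s


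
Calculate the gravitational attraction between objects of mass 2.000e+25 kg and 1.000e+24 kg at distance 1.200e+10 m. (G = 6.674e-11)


F = G*m1*m2/r^2 = 6.674e-11 * 2.000e+25 * 1.000e+24 / (1.200e+10)^2 = 6.674e-11 * 2.000e+49 / 1.440e+20 = 9.269e+18

9.269e+18 N


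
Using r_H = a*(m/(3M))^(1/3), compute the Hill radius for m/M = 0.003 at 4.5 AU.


r_H = a * (m/3M)^(1/3) = 4.5 * (0.003/3)^(1/3) = 0.45

0.45 AU


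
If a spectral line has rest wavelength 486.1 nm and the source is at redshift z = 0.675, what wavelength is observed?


lam_obs = lam_emit * (1 + z) = 486.1 * (1 + 0.675) = 814.2175

814.2175 nm


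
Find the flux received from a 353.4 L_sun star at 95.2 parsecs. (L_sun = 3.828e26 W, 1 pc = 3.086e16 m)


F = L / (4*pi*d^2) = 1.353e+29 / (4*pi*(2.938e+18)^2) = 1.247e-09

1.247e-09 W/m^2


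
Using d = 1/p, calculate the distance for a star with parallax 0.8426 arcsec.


d = 1/p = 1/0.8426 = 1.1868

1.1868 pc


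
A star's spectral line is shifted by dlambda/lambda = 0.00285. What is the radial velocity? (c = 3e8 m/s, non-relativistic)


v = (dlambda/lambda) * c = 0.00285 * 3e8 = 855000.0

855000.0 m/s


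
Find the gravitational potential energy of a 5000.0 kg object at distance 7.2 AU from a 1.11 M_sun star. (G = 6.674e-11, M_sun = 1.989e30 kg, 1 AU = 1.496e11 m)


M = 1.11 * 1.989e30 kg = 2.20779e+30 kg; r = 7.2 AU * 1.496e11 m/AU = 1.07712e+12 m. U = -GM*m/r = -(6.674e-11 * 2.20779e+30 * 5000.0) / 1.07712e+12 = -6.840e+11

-6.840e+11 J


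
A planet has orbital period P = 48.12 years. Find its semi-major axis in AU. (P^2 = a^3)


a = P^(2/3) = 48.12^(2/3) = 13.2297

13.2297 AU


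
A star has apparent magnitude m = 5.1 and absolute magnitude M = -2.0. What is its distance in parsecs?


d = 10^((m - M + 5)/5) = 10^((5.1 - -2.0 + 5)/5) = 263.0268

263.0268 pc


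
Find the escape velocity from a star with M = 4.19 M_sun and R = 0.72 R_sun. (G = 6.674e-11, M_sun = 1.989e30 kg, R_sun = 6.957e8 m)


M = 4.19 * 1.989e30 kg = 8.33391e+30 kg; R = 0.72 * 6.957e8 m = 5.00904e+08 m. v_esc = sqrt(2GM/R) = sqrt(2 * 6.674e-11 * 8.33391e+30 / 5.00904e+08) = 1.490e+06

1.490e+06 m/s


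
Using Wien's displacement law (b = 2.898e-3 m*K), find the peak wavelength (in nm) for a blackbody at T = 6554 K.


lam_max = b / T = 2.898e-3 / 6554 = 4.422e-07 m = 442.1727 nm

442.1727 nm
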